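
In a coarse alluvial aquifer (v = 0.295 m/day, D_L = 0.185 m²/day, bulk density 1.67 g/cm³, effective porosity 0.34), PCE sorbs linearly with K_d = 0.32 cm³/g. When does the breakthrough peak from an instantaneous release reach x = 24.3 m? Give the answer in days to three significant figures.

206 days

Retardation factor R = 1 + ρ_b·K_d/n = 1 + 1.67 × 0.32/0.34 = 2.572.
Sorption retards both mechanisms: v_R = v/R = 0.1147 m/day, D_R = D/R = 0.07193 m²/day.
Peak time from v_R²t² + 2D_R t − x² = 0: t = (√(D_R² + v_R²x²) − D_R)/v_R².
√(D_R² + v_R²x²) = √(0.07193² + 0.1147² × 24.3²) = 2.788; v_R² = 0.01316.
t = (2.788 − 0.07193)/0.01316 = 206 days.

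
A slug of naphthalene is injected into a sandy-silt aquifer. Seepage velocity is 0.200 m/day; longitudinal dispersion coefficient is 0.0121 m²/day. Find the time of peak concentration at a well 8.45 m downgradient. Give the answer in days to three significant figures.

For the 1D instantaneous-source solution, setting ∂C/∂t = 0 at fixed x gives v²t² + 2Dt − x² = 0, so t = (√(D² + v²x²) − D)/v².
√(D² + v²x²) = √(0.0121² + 0.200² × 8.45²) = 1.690; v² = 0.04.
t = (1.690 − 0.0121)/0.04 = 41.9 days (vs. the pure-advection estimate x/v = 42.2 d).

41.9 days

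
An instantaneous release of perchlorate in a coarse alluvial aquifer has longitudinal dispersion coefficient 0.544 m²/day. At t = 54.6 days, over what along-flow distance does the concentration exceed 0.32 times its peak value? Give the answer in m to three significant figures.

23.3 m

The plume is Gaussian with σ = √(2Dt) = √(2 × 0.544 × 54.6) = 7.707 m.
C/C_peak = exp(−Δx²/(2σ²)) = 0.32 ⇒ Δx = σ·√(−2 ln 0.32) = 7.707 × 1.510 = 11.64 m.
Width = 2Δx = 23.3 m.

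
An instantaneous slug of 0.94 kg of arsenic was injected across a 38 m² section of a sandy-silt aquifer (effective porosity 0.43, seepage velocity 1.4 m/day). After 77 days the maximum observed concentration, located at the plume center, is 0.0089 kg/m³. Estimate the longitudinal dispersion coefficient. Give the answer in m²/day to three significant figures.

At the plume center C_max = M/(n_e·A·√(4πDt)), so D = M²/(4πt·(n_e·A·C_max)²).
n_e·A·C_max = 0.43 × 38 × 0.0089 = 0.1454 kg/m.
D = 0.94²/(4π × 77 × 0.1454²) = 0.0432 m²/day.

0.0432 m²/day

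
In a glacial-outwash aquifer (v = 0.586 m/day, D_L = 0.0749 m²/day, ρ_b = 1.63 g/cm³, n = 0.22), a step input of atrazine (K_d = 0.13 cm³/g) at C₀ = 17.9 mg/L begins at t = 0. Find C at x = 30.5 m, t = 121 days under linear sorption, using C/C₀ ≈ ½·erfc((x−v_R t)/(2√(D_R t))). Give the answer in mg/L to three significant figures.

Retardation factor R = 1 + ρ_b·K_d/n = 1 + 1.63 × 0.13/0.22 = 1.963.
Sorption retards both mechanisms: v_R = v/R = 0.2985 m/day, D_R = D/R = 0.03816 m²/day.
v_R·t = 0.2985 × 121 = 36.1185 m; 2√(D_R t) = 4.298 m; argument = (30.5 − 36.1185)/4.298 = -1.307.
C = C₀ × ½·erfc(-1.307) = 17.9 × 0.9677 = 17.3 mg/L.

17.3 mg/L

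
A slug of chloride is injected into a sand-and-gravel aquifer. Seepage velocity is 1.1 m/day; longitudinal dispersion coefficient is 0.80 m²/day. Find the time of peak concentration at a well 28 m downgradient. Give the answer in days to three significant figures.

For the 1D instantaneous-source solution, setting ∂C/∂t = 0 at fixed x gives v²t² + 2Dt − x² = 0, so t = (√(D² + v²x²) − D)/v².
√(D² + v²x²) = √(0.80² + 1.1² × 28²) = 30.81; v² = 1.21.
t = (30.81 − 0.80)/1.21 = 24.8 days (vs. the pure-advection estimate x/v = 25.5 d).

24.8 days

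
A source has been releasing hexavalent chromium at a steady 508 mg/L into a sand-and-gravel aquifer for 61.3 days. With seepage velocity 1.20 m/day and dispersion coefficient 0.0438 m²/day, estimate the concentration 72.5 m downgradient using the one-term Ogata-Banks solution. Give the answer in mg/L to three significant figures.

344 mg/L

For a continuous step input, C/C₀ ≈ ½·erfc((x−vt)/(2√(Dt))).
vt = 1.20 × 61.3 = 73.56 m and 2√(Dt) = 2√(0.0438 × 61.3) = 3.277 m.
Argument (x−vt)/(2√(Dt)) = (72.5 − 73.56)/3.277 = -0.3235; ½·erfc(-0.3235) = 0.6763.
C = 508 × 0.6763 = 344 mg/L.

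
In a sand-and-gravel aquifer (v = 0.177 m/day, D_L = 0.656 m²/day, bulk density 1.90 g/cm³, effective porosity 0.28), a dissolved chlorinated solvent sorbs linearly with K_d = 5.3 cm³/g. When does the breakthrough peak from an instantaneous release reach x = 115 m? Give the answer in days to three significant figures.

Retardation factor R = 1 + ρ_b·K_d/n = 1 + 1.90 × 5.3/0.28 = 36.96.
Sorption retards both mechanisms: v_R = v/R = 0.004789 m/day, D_R = D/R = 0.01775 m²/day.
Peak time from v_R²t² + 2D_R t − x² = 0: t = (√(D_R² + v_R²x²) − D_R)/v_R².
√(D_R² + v_R²x²) = √(0.01775² + 0.004789² × 115²) = 0.5510; v_R² = 2.293e-05.
t = (0.5510 − 0.01775)/2.293e-05 = 23300 days.

23300 days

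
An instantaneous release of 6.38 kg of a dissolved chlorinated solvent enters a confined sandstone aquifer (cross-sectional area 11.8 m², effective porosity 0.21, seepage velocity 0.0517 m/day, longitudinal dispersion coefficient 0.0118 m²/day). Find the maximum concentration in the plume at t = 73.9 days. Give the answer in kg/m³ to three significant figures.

The peak of an instantaneous 1D plume sits at x = vt; there the Gaussian factor is 1 and C_max = M/(n_e·A·√(4πDt)), where n_e·A is the pore area the mass is dissolved in.
√(4πDt) = √(4π × 0.0118 × 73.9) = 3.310 m, so C_max = 6.38/(0.21 × 11.8 × 3.310) = 0.778 kg/m³.

0.778 kg/m³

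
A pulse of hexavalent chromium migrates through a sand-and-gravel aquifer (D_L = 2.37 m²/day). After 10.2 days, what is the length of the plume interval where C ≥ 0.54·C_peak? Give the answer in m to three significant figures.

15.4 m

The plume is Gaussian with σ = √(2Dt) = √(2 × 2.37 × 10.2) = 6.953 m.
C/C_peak = exp(−Δx²/(2σ²)) = 0.54 ⇒ Δx = σ·√(−2 ln 0.54) = 6.953 × 1.110 = 7.718 m.
Width = 2Δx = 15.4 m.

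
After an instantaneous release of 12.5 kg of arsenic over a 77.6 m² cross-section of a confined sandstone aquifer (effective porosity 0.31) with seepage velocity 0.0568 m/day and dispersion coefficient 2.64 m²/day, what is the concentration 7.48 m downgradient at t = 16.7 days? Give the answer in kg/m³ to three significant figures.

For an instantaneous plane source, C(x,t) = M/(n_e·A·√(4πDt)) · exp(−(x−vt)²/(4Dt)), with n_e·A the pore (flow) area.
Plume center vt = 0.0568 × 16.7 = 0.94856 m, so the well at 7.48 m is 6.53144 m downgradient of the peak.
√(4πDt) = 23.54 m, giving peak height M/(n_e·A·√(4πDt)) = 12.5/(0.31 × 77.6 × 23.54) = 0.02207 kg/m³.
(x−vt)²/(4Dt) = (6.53144)²/(4 × 2.64 × 16.7) = 0.2419; exp(−0.2419) = 0.7851.
C = 0.02207 × 0.7851 = 0.0173 kg/m³.

0.0173 kg/m³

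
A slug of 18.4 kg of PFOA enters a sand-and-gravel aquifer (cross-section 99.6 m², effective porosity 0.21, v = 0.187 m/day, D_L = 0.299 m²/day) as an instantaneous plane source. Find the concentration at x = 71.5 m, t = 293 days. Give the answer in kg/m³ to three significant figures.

0.0120 kg/m³

For an instantaneous plane source, C(x,t) = M/(n_e·A·√(4πDt)) · exp(−(x−vt)²/(4Dt)), with n_e·A the pore (flow) area.
Plume center vt = 0.187 × 293 = 54.791 m, so the well at 71.5 m is 16.709 m downgradient of the peak.
√(4πDt) = 33.18 m, giving peak height M/(n_e·A·√(4πDt)) = 18.4/(0.21 × 99.6 × 33.18) = 0.02651 kg/m³.
(x−vt)²/(4Dt) = (16.709)²/(4 × 0.299 × 293) = 0.7967; exp(−0.7967) = 0.4508.
C = 0.02651 × 0.4508 = 0.0120 kg/m³.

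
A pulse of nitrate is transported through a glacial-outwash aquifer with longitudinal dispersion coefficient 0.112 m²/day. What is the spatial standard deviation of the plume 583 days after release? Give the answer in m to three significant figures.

11.4 m

Dispersive spreading gives a Gaussian with σ² = 2Dt; advection only shifts the center.
σ = √(2 × 0.112 × 583) = 11.4 m.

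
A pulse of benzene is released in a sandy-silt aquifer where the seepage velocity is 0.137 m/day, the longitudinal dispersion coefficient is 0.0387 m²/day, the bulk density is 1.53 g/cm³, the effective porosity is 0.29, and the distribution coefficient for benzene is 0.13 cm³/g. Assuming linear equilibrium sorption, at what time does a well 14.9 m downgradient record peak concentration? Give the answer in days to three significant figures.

Retardation factor R = 1 + ρ_b·K_d/n = 1 + 1.53 × 0.13/0.29 = 1.686.
Sorption retards both mechanisms: v_R = v/R = 0.08126 m/day, D_R = D/R = 0.02295 m²/day.
Peak time from v_R²t² + 2D_R t − x² = 0: t = (√(D_R² + v_R²x²) − D_R)/v_R².
√(D_R² + v_R²x²) = √(0.02295² + 0.08126² × 14.9²) = 1.211; v_R² = 0.006603.
t = (1.211 − 0.02295)/0.006603 = 180 days.

180 days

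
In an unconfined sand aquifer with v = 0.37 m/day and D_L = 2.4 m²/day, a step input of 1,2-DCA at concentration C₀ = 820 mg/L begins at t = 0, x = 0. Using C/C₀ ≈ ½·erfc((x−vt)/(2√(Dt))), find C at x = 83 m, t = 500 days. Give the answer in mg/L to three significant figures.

For a continuous step input, C/C₀ ≈ ½·erfc((x−vt)/(2√(Dt))).
vt = 0.37 × 500 = 185 m and 2√(Dt) = 2√(2.4 × 500) = 69.28 m.
Argument (x−vt)/(2√(Dt)) = (83 − 185)/69.28 = -1.472; ½·erfc(-1.472) = 0.9813.
C = 820 × 0.9813 = 805 mg/L.

805 mg/L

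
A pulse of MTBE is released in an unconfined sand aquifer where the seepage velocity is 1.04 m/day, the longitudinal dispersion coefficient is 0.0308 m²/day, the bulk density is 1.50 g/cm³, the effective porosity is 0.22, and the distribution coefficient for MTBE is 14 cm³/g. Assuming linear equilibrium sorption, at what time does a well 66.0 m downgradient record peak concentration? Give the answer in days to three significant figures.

6120 days

Retardation factor R = 1 + ρ_b·K_d/n = 1 + 1.50 × 14/0.22 = 96.45.
Sorption retards both mechanisms: v_R = v/R = 0.01078 m/day, D_R = D/R = 0.0003193 m²/day.
Peak time from v_R²t² + 2D_R t − x² = 0: t = (√(D_R² + v_R²x²) − D_R)/v_R².
√(D_R² + v_R²x²) = √(0.0003193² + 0.01078² × 66.0²) = 0.7115; v_R² = 0.0001162.
t = (0.7115 − 0.0003193)/0.0001162 = 6120 days.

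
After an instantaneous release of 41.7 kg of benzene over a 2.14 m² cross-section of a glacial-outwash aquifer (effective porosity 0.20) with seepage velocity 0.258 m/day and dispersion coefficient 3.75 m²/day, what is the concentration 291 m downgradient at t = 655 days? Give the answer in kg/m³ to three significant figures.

For an instantaneous plane source, C(x,t) = M/(n_e·A·√(4πDt)) · exp(−(x−vt)²/(4Dt)), with n_e·A the pore (flow) area.
Plume center vt = 0.258 × 655 = 168.99 m, so the well at 291 m is 122.01 m downgradient of the peak.
√(4πDt) = 175.7 m, giving peak height M/(n_e·A·√(4πDt)) = 41.7/(0.20 × 2.14 × 175.7) = 0.5545 kg/m³.
(x−vt)²/(4Dt) = (122.01)²/(4 × 3.75 × 655) = 1.515; exp(−1.515) = 0.2198.
C = 0.5545 × 0.2198 = 0.122 kg/m³.

0.122 kg/m³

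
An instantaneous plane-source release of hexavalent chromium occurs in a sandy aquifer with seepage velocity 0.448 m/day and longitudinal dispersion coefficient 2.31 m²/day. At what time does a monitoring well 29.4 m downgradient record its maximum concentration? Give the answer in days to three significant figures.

For the 1D instantaneous-source solution, setting ∂C/∂t = 0 at fixed x gives v²t² + 2Dt − x² = 0, so t = (√(D² + v²x²) − D)/v².
√(D² + v²x²) = √(2.31² + 0.448² × 29.4²) = 13.37; v² = 0.200704.
t = (13.37 − 2.31)/0.200704 = 55.1 days (vs. the pure-advection estimate x/v = 65.6 d).

55.1 days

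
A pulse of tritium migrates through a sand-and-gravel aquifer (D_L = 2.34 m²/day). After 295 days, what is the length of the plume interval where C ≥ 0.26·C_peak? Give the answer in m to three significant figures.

122 m

The plume is Gaussian with σ = √(2Dt) = √(2 × 2.34 × 295) = 37.16 m.
C/C_peak = exp(−Δx²/(2σ²)) = 0.26 ⇒ Δx = σ·√(−2 ln 0.26) = 37.16 × 1.641 = 60.98 m.
Width = 2Δx = 122 m.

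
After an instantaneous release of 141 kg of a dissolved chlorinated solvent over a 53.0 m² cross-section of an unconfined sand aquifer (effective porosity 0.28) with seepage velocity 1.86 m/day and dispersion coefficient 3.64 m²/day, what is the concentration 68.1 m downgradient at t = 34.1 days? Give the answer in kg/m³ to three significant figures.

0.230 kg/m³

For an instantaneous plane source, C(x,t) = M/(n_e·A·√(4πDt)) · exp(−(x−vt)²/(4Dt)), with n_e·A the pore (flow) area.
Plume center vt = 1.86 × 34.1 = 63.426 m, so the well at 68.1 m is 4.674 m downgradient of the peak.
√(4πDt) = 39.49 m, giving peak height M/(n_e·A·√(4πDt)) = 141/(0.28 × 53.0 × 39.49) = 0.2406 kg/m³.
(x−vt)²/(4Dt) = (4.674)²/(4 × 3.64 × 34.1) = 0.04400; exp(−0.04400) = 0.9570.
C = 0.2406 × 0.9570 = 0.230 kg/m³.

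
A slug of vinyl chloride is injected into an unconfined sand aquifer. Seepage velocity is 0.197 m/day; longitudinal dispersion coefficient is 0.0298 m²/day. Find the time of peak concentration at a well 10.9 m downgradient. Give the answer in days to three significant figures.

54.6 days

For the 1D instantaneous-source solution, setting ∂C/∂t = 0 at fixed x gives v²t² + 2Dt − x² = 0, so t = (√(D² + v²x²) − D)/v².
√(D² + v²x²) = √(0.0298² + 0.197² × 10.9²) = 2.148; v² = 0.038809.
t = (2.148 − 0.0298)/0.038809 = 54.6 days (vs. the pure-advection estimate x/v = 55.3 d).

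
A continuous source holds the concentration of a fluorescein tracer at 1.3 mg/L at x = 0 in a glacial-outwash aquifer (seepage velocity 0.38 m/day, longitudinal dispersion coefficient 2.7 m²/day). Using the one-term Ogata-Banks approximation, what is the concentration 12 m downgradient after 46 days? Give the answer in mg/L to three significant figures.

For a continuous step input, C/C₀ ≈ ½·erfc((x−vt)/(2√(Dt))).
vt = 0.38 × 46 = 17.48 m and 2√(Dt) = 2√(2.7 × 46) = 22.29 m.
Argument (x−vt)/(2√(Dt)) = (12 − 17.48)/22.29 = -0.2459; ½·erfc(-0.2459) = 0.6360.
C = 1.3 × 0.6360 = 0.827 mg/L.

0.827 mg/L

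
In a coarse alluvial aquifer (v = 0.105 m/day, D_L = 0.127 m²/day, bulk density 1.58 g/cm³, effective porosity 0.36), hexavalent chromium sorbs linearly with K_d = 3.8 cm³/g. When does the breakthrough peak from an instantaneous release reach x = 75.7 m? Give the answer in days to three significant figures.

12500 days

Retardation factor R = 1 + ρ_b·K_d/n = 1 + 1.58 × 3.8/0.36 = 17.68.
Sorption retards both mechanisms: v_R = v/R = 0.005939 m/day, D_R = D/R = 0.007183 m²/day.
Peak time from v_R²t² + 2D_R t − x² = 0: t = (√(D_R² + v_R²x²) − D_R)/v_R².
√(D_R² + v_R²x²) = √(0.007183² + 0.005939² × 75.7²) = 0.4496; v_R² = 3.527e-05.
t = (0.4496 − 0.007183)/3.527e-05 = 12500 days.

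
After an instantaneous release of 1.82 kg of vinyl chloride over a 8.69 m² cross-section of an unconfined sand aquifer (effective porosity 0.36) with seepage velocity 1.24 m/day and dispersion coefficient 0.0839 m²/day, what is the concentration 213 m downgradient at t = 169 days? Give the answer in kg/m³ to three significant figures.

For an instantaneous plane source, C(x,t) = M/(n_e·A·√(4πDt)) · exp(−(x−vt)²/(4Dt)), with n_e·A the pore (flow) area.
Plume center vt = 1.24 × 169 = 209.56 m, so the well at 213 m is 3.44 m downgradient of the peak.
√(4πDt) = 13.35 m, giving peak height M/(n_e·A·√(4πDt)) = 1.82/(0.36 × 8.69 × 13.35) = 0.04358 kg/m³.
(x−vt)²/(4Dt) = (3.44)²/(4 × 0.0839 × 169) = 0.2086; exp(−0.2086) = 0.8117.
C = 0.04358 × 0.8117 = 0.0354 kg/m³.

0.0354 kg/m³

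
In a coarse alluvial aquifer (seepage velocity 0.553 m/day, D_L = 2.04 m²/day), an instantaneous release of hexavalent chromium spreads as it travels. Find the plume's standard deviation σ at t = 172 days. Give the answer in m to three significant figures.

26.5 m

Dispersive spreading gives a Gaussian with σ² = 2Dt; advection only shifts the center.
σ = √(2 × 2.04 × 172) = 26.5 m.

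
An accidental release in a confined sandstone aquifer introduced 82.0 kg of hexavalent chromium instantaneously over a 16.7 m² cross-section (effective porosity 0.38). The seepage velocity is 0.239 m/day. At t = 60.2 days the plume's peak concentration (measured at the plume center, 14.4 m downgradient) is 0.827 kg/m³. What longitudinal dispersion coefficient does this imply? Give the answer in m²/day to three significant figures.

0.323 m²/day

At the plume center C_max = M/(n_e·A·√(4πDt)), so D = M²/(4πt·(n_e·A·C_max)²).
n_e·A·C_max = 0.38 × 16.7 × 0.827 = 5.248 kg/m.
D = 82.0²/(4π × 60.2 × 5.248²) = 0.323 m²/day.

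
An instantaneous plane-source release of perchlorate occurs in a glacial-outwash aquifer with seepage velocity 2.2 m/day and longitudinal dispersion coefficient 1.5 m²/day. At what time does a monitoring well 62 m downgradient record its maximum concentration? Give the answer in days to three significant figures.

For the 1D instantaneous-source solution, setting ∂C/∂t = 0 at fixed x gives v²t² + 2Dt − x² = 0, so t = (√(D² + v²x²) − D)/v².
√(D² + v²x²) = √(1.5² + 2.2² × 62²) = 136.4; v² = 4.84.
t = (136.4 − 1.5)/4.84 = 27.9 days (vs. the pure-advection estimate x/v = 28.2 d).

27.9 days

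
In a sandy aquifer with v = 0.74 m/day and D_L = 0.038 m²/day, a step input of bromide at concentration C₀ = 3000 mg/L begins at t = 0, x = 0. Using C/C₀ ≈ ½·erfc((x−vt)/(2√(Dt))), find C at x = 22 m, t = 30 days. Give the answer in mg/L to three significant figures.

For a continuous step input, C/C₀ ≈ ½·erfc((x−vt)/(2√(Dt))).
vt = 0.74 × 30 = 22.2 m and 2√(Dt) = 2√(0.038 × 30) = 2.135 m.
Argument (x−vt)/(2√(Dt)) = (22 − 22.2)/2.135 = -0.09368; ½·erfc(-0.09368) = 0.5527.
C = 3000 × 0.5527 = 1660 mg/L.

1660 mg/L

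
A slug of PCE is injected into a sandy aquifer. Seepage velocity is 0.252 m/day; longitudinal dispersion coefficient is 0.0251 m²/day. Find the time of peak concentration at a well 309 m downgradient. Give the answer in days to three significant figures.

1230 days

For the 1D instantaneous-source solution, setting ∂C/∂t = 0 at fixed x gives v²t² + 2Dt − x² = 0, so t = (√(D² + v²x²) − D)/v².
√(D² + v²x²) = √(0.0251² + 0.252² × 309²) = 77.87; v² = 0.063504.
t = (77.87 − 0.0251)/0.063504 = 1230 days (vs. the pure-advection estimate x/v = 1230 d).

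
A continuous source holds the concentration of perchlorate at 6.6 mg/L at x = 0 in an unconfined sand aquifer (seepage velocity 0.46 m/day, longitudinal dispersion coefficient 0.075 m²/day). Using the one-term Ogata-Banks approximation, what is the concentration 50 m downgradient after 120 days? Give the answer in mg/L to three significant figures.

For a continuous step input, C/C₀ ≈ ½·erfc((x−vt)/(2√(Dt))).
vt = 0.46 × 120 = 55.2 m and 2√(Dt) = 2√(0.075 × 120) = 6.000 m.
Argument (x−vt)/(2√(Dt)) = (50 − 55.2)/6.000 = -0.8667; ½·erfc(-0.8667) = 0.8898.
C = 6.6 × 0.8898 = 5.87 mg/L.

5.87 mg/L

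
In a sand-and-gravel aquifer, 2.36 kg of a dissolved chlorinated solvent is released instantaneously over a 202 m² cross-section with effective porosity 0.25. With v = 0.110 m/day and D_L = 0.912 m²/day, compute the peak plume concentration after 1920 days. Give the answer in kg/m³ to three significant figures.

The peak of an instantaneous 1D plume sits at x = vt; there the Gaussian factor is 1 and C_max = M/(n_e·A·√(4πDt)), where n_e·A is the pore area the mass is dissolved in.
√(4πDt) = √(4π × 0.912 × 1920) = 148.3 m, so C_max = 2.36/(0.25 × 202 × 148.3) = 0.000315 kg/m³.

0.000315 kg/m³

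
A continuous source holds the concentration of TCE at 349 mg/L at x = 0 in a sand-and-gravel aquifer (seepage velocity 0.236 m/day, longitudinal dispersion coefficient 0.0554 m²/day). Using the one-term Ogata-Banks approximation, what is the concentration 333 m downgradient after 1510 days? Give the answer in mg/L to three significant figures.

337 mg/L

For a continuous step input, C/C₀ ≈ ½·erfc((x−vt)/(2√(Dt))).
vt = 0.236 × 1510 = 356.36 m and 2√(Dt) = 2√(0.0554 × 1510) = 18.29 m.
Argument (x−vt)/(2√(Dt)) = (333 − 356.36)/18.29 = -1.277; ½·erfc(-1.277) = 0.9645.
C = 349 × 0.9645 = 337 mg/L.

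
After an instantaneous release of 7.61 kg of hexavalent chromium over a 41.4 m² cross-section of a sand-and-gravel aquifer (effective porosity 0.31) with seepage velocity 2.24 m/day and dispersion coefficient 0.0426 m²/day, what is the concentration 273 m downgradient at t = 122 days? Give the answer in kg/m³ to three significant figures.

For an instantaneous plane source, C(x,t) = M/(n_e·A·√(4πDt)) · exp(−(x−vt)²/(4Dt)), with n_e·A the pore (flow) area.
Plume center vt = 2.24 × 122 = 273.28 m, so the well at 273 m is 0.28 m upgradient of the peak.
√(4πDt) = 8.081 m, giving peak height M/(n_e·A·√(4πDt)) = 7.61/(0.31 × 41.4 × 8.081) = 0.07338 kg/m³.
(x−vt)²/(4Dt) = (-0.28)²/(4 × 0.0426 × 122) = 0.003771; exp(−0.003771) = 0.9962.
C = 0.07338 × 0.9962 = 0.0731 kg/m³.

0.0731 kg/m³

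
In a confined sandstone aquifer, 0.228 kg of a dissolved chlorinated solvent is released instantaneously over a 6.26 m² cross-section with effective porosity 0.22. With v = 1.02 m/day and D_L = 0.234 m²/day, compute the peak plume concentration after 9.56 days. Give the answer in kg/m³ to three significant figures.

0.0312 kg/m³

The peak of an instantaneous 1D plume sits at x = vt; there the Gaussian factor is 1 and C_max = M/(n_e·A·√(4πDt)), where n_e·A is the pore area the mass is dissolved in.
√(4πDt) = √(4π × 0.234 × 9.56) = 5.302 m, so C_max = 0.228/(0.22 × 6.26 × 5.302) = 0.0312 kg/m³.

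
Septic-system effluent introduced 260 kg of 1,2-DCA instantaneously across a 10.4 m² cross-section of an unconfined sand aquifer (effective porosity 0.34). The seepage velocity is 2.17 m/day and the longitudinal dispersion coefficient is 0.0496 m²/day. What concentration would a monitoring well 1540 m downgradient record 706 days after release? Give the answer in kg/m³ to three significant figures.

2.22 kg/m³

For an instantaneous plane source, C(x,t) = M/(n_e·A·√(4πDt)) · exp(−(x−vt)²/(4Dt)), with n_e·A the pore (flow) area.
Plume center vt = 2.17 × 706 = 1532.02 m, so the well at 1540 m is 7.98 m downgradient of the peak.
√(4πDt) = 20.98 m, giving peak height M/(n_e·A·√(4πDt)) = 260/(0.34 × 10.4 × 20.98) = 3.505 kg/m³.
(x−vt)²/(4Dt) = (7.98)²/(4 × 0.0496 × 706) = 0.4546; exp(−0.4546) = 0.6347.
C = 3.505 × 0.6347 = 2.22 kg/m³.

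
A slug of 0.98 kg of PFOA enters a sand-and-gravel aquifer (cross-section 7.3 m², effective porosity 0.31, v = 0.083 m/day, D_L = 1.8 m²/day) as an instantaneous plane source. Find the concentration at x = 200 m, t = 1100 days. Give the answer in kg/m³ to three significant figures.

For an instantaneous plane source, C(x,t) = M/(n_e·A·√(4πDt)) · exp(−(x−vt)²/(4Dt)), with n_e·A the pore (flow) area.
Plume center vt = 0.083 × 1100 = 91.3 m, so the well at 200 m is 108.7 m downgradient of the peak.
√(4πDt) = 157.7 m, giving peak height M/(n_e·A·√(4πDt)) = 0.98/(0.31 × 7.3 × 157.7) = 0.002746 kg/m³.
(x−vt)²/(4Dt) = (108.7)²/(4 × 1.8 × 1100) = 1.492; exp(−1.492) = 0.2249.
C = 0.002746 × 0.2249 = 0.000618 kg/m³.

0.000618 kg/m³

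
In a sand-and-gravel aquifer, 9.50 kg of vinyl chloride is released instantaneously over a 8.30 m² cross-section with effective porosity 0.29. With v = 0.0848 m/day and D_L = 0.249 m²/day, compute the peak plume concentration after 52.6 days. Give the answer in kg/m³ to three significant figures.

The peak of an instantaneous 1D plume sits at x = vt; there the Gaussian factor is 1 and C_max = M/(n_e·A·√(4πDt)), where n_e·A is the pore area the mass is dissolved in.
√(4πDt) = √(4π × 0.249 × 52.6) = 12.83 m, so C_max = 9.50/(0.29 × 8.30 × 12.83) = 0.308 kg/m³.

0.308 kg/m³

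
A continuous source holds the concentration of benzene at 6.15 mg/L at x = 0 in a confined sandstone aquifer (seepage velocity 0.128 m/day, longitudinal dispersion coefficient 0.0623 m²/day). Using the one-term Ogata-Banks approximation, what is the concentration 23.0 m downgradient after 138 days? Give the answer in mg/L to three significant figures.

For a continuous step input, C/C₀ ≈ ½·erfc((x−vt)/(2√(Dt))).
vt = 0.128 × 138 = 17.664 m and 2√(Dt) = 2√(0.0623 × 138) = 5.864 m.
Argument (x−vt)/(2√(Dt)) = (23.0 − 17.664)/5.864 = 0.9100; ½·erfc(0.9100) = 0.09906.
C = 6.15 × 0.09906 = 0.609 mg/L.

0.609 mg/L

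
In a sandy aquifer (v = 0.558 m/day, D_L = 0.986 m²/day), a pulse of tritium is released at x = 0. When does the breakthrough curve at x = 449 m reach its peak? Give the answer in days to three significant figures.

801 days

For the 1D instantaneous-source solution, setting ∂C/∂t = 0 at fixed x gives v²t² + 2Dt − x² = 0, so t = (√(D² + v²x²) − D)/v².
√(D² + v²x²) = √(0.986² + 0.558² × 449²) = 250.5; v² = 0.311364.
t = (250.5 − 0.986)/0.311364 = 801 days (vs. the pure-advection estimate x/v = 805 d).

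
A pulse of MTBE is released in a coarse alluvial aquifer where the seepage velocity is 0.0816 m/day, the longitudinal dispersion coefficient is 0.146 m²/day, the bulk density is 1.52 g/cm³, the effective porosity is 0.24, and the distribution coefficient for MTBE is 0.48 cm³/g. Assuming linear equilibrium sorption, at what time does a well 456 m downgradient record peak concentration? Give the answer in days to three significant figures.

Retardation factor R = 1 + ρ_b·K_d/n = 1 + 1.52 × 0.48/0.24 = 4.040.
Sorption retards both mechanisms: v_R = v/R = 0.02020 m/day, D_R = D/R = 0.03614 m²/day.
Peak time from v_R²t² + 2D_R t − x² = 0: t = (√(D_R² + v_R²x²) − D_R)/v_R².
√(D_R² + v_R²x²) = √(0.03614² + 0.02020² × 456²) = 9.211; v_R² = 0.0004080.
t = (9.211 − 0.03614)/0.0004080 = 22500 days.

22500 days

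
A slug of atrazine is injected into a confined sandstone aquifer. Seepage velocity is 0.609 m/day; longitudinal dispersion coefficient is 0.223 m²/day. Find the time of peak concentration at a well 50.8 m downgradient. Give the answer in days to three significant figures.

82.8 days

For the 1D instantaneous-source solution, setting ∂C/∂t = 0 at fixed x gives v²t² + 2Dt − x² = 0, so t = (√(D² + v²x²) − D)/v².
√(D² + v²x²) = √(0.223² + 0.609² × 50.8²) = 30.94; v² = 0.370881.
t = (30.94 − 0.223)/0.370881 = 82.8 days (vs. the pure-advection estimate x/v = 83.4 d).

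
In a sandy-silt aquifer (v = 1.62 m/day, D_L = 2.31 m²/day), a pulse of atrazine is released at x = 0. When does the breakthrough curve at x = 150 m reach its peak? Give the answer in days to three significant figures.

For the 1D instantaneous-source solution, setting ∂C/∂t = 0 at fixed x gives v²t² + 2Dt − x² = 0, so t = (√(D² + v²x²) − D)/v².
√(D² + v²x²) = √(2.31² + 1.62² × 150²) = 243.0; v² = 2.6244.
t = (243.0 − 2.31)/2.6244 = 91.7 days (vs. the pure-advection estimate x/v = 92.6 d).

91.7 days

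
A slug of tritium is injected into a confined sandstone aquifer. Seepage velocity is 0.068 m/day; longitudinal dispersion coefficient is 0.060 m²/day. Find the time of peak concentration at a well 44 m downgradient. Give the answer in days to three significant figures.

For the 1D instantaneous-source solution, setting ∂C/∂t = 0 at fixed x gives v²t² + 2Dt − x² = 0, so t = (√(D² + v²x²) − D)/v².
√(D² + v²x²) = √(0.060² + 0.068² × 44²) = 2.993; v² = 0.004624.
t = (2.993 − 0.060)/0.004624 = 634 days (vs. the pure-advection estimate x/v = 647 d).

634 days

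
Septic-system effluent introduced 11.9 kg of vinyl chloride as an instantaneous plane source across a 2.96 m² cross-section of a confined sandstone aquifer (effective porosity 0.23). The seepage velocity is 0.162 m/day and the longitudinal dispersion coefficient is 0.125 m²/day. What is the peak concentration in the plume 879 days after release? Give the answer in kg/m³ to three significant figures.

0.470 kg/m³

The peak of an instantaneous 1D plume sits at x = vt; there the Gaussian factor is 1 and C_max = M/(n_e·A·√(4πDt)), where n_e·A is the pore area the mass is dissolved in.
√(4πDt) = √(4π × 0.125 × 879) = 37.16 m, so C_max = 11.9/(0.23 × 2.96 × 37.16) = 0.470 kg/m³.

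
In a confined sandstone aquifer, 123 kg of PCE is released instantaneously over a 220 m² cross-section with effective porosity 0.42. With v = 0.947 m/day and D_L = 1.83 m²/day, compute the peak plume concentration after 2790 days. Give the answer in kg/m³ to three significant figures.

0.00526 kg/m³

The peak of an instantaneous 1D plume sits at x = vt; there the Gaussian factor is 1 and C_max = M/(n_e·A·√(4πDt)), where n_e·A is the pore area the mass is dissolved in.
√(4πDt) = √(4π × 1.83 × 2790) = 253.3 m, so C_max = 123/(0.42 × 220 × 253.3) = 0.00526 kg/m³.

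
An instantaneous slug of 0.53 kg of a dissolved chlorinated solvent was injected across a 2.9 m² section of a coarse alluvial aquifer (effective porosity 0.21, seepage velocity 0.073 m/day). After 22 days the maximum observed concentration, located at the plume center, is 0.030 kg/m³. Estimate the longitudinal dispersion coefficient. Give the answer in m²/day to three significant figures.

At the plume center C_max = M/(n_e·A·√(4πDt)), so D = M²/(4πt·(n_e·A·C_max)²).
n_e·A·C_max = 0.21 × 2.9 × 0.030 = 0.01827 kg/m.
D = 0.53²/(4π × 22 × 0.01827²) = 3.04 m²/day.

3.04 m²/day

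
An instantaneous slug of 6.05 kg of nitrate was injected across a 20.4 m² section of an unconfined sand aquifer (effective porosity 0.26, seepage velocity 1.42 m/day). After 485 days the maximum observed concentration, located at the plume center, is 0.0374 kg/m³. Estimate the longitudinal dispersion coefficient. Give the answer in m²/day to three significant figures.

At the plume center C_max = M/(n_e·A·√(4πDt)), so D = M²/(4πt·(n_e·A·C_max)²).
n_e·A·C_max = 0.26 × 20.4 × 0.0374 = 0.1984 kg/m.
D = 6.05²/(4π × 485 × 0.1984²) = 0.153 m²/day.

0.153 m²/day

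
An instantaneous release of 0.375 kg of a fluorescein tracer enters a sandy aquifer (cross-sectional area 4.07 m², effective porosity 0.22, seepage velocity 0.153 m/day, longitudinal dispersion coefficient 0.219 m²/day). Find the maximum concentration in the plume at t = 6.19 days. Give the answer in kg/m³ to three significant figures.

0.101 kg/m³

The peak of an instantaneous 1D plume sits at x = vt; there the Gaussian factor is 1 and C_max = M/(n_e·A·√(4πDt)), where n_e·A is the pore area the mass is dissolved in.
√(4πDt) = √(4π × 0.219 × 6.19) = 4.127 m, so C_max = 0.375/(0.22 × 4.07 × 4.127) = 0.101 kg/m³.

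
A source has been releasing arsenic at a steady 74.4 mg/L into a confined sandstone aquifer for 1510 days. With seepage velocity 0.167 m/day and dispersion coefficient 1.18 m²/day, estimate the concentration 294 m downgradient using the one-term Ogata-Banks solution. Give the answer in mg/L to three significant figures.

18.0 mg/L

For a continuous step input, C/C₀ ≈ ½·erfc((x−vt)/(2√(Dt))).
vt = 0.167 × 1510 = 252.17 m and 2√(Dt) = 2√(1.18 × 1510) = 84.42 m.
Argument (x−vt)/(2√(Dt)) = (294 − 252.17)/84.42 = 0.4955; ½·erfc(0.4955) = 0.2417.
C = 74.4 × 0.2417 = 18.0 mg/L.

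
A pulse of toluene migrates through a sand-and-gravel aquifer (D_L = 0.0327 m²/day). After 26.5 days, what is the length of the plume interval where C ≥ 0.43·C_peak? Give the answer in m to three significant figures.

3.42 m

The plume is Gaussian with σ = √(2Dt) = √(2 × 0.0327 × 26.5) = 1.316 m.
C/C_peak = exp(−Δx²/(2σ²)) = 0.43 ⇒ Δx = σ·√(−2 ln 0.43) = 1.316 × 1.299 = 1.709 m.
Width = 2Δx = 3.42 m.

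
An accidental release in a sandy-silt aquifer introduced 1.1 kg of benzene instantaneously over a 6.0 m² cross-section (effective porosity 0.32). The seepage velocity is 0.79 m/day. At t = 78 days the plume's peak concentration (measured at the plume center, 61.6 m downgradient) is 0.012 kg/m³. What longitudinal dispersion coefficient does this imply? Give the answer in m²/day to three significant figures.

2.33 m²/day

At the plume center C_max = M/(n_e·A·√(4πDt)), so D = M²/(4πt·(n_e·A·C_max)²).
n_e·A·C_max = 0.32 × 6.0 × 0.012 = 0.02304 kg/m.
D = 1.1²/(4π × 78 × 0.02304²) = 2.33 m²/day.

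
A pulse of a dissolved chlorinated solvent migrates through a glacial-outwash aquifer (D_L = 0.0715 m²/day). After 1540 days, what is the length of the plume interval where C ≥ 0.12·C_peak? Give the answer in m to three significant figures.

61.1 m

The plume is Gaussian with σ = √(2Dt) = √(2 × 0.0715 × 1540) = 14.84 m.
C/C_peak = exp(−Δx²/(2σ²)) = 0.12 ⇒ Δx = σ·√(−2 ln 0.12) = 14.84 × 2.059 = 30.56 m.
Width = 2Δx = 61.1 m.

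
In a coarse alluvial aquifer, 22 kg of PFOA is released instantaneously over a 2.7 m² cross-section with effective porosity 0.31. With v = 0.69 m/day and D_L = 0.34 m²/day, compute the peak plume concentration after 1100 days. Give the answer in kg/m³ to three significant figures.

The peak of an instantaneous 1D plume sits at x = vt; there the Gaussian factor is 1 and C_max = M/(n_e·A·√(4πDt)), where n_e·A is the pore area the mass is dissolved in.
√(4πDt) = √(4π × 0.34 × 1100) = 68.56 m, so C_max = 22/(0.31 × 2.7 × 68.56) = 0.383 kg/m³.

0.383 kg/m³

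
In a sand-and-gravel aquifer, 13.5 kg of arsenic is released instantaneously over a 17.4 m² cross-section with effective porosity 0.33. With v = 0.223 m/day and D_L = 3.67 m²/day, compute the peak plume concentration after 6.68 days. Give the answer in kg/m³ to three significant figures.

The peak of an instantaneous 1D plume sits at x = vt; there the Gaussian factor is 1 and C_max = M/(n_e·A·√(4πDt)), where n_e·A is the pore area the mass is dissolved in.
√(4πDt) = √(4π × 3.67 × 6.68) = 17.55 m, so C_max = 13.5/(0.33 × 17.4 × 17.55) = 0.134 kg/m³.

0.134 kg/m³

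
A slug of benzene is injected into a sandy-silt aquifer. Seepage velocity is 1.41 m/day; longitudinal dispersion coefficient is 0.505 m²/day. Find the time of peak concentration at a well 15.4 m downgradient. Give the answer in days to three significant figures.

For the 1D instantaneous-source solution, setting ∂C/∂t = 0 at fixed x gives v²t² + 2Dt − x² = 0, so t = (√(D² + v²x²) − D)/v².
√(D² + v²x²) = √(0.505² + 1.41² × 15.4²) = 21.72; v² = 1.9881.
t = (21.72 − 0.505)/1.9881 = 10.7 days (vs. the pure-advection estimate x/v = 10.9 d).

10.7 days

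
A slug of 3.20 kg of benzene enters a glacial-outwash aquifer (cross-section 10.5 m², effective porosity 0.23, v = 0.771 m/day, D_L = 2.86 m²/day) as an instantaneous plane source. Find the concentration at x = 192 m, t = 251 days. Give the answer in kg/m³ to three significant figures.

0.0139 kg/m³

For an instantaneous plane source, C(x,t) = M/(n_e·A·√(4πDt)) · exp(−(x−vt)²/(4Dt)), with n_e·A the pore (flow) area.
Plume center vt = 0.771 × 251 = 193.521 m, so the well at 192 m is 1.521 m upgradient of the peak.
√(4πDt) = 94.98 m, giving peak height M/(n_e·A·√(4πDt)) = 3.20/(0.23 × 10.5 × 94.98) = 0.01395 kg/m³.
(x−vt)²/(4Dt) = (-1.521)²/(4 × 2.86 × 251) = 0.0008057; exp(−0.0008057) = 0.9992.
C = 0.01395 × 0.9992 = 0.0139 kg/m³.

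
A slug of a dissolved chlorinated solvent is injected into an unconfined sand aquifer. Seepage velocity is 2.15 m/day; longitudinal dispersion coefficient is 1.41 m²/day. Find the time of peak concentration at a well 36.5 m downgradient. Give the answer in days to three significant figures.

16.7 days

For the 1D instantaneous-source solution, setting ∂C/∂t = 0 at fixed x gives v²t² + 2Dt − x² = 0, so t = (√(D² + v²x²) − D)/v².
√(D² + v²x²) = √(1.41² + 2.15² × 36.5²) = 78.49; v² = 4.6225.
t = (78.49 − 1.41)/4.6225 = 16.7 days (vs. the pure-advection estimate x/v = 17.0 d).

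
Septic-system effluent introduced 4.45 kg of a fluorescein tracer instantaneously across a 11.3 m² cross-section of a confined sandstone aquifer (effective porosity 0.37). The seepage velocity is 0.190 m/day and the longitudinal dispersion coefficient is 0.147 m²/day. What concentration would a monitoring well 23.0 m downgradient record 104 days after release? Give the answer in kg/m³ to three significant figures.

For an instantaneous plane source, C(x,t) = M/(n_e·A·√(4πDt)) · exp(−(x−vt)²/(4Dt)), with n_e·A the pore (flow) area.
Plume center vt = 0.190 × 104 = 19.76 m, so the well at 23.0 m is 3.24 m downgradient of the peak.
√(4πDt) = 13.86 m, giving peak height M/(n_e·A·√(4πDt)) = 4.45/(0.37 × 11.3 × 13.86) = 0.07679 kg/m³.
(x−vt)²/(4Dt) = (3.24)²/(4 × 0.147 × 104) = 0.1717; exp(−0.1717) = 0.8422.
C = 0.07679 × 0.8422 = 0.0647 kg/m³.

0.0647 kg/m³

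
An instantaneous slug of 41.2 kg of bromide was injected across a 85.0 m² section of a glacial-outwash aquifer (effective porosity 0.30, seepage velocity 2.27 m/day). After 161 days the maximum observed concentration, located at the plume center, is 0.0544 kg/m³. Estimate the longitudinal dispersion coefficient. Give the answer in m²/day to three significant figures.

0.436 m²/day

At the plume center C_max = M/(n_e·A·√(4πDt)), so D = M²/(4πt·(n_e·A·C_max)²).
n_e·A·C_max = 0.30 × 85.0 × 0.0544 = 1.387 kg/m.
D = 41.2²/(4π × 161 × 1.387²) = 0.436 m²/day.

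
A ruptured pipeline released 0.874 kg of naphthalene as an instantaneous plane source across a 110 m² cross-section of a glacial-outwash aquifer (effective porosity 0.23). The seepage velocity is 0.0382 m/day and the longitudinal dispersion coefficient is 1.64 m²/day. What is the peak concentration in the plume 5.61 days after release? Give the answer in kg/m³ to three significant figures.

The peak of an instantaneous 1D plume sits at x = vt; there the Gaussian factor is 1 and C_max = M/(n_e·A·√(4πDt)), where n_e·A is the pore area the mass is dissolved in.
√(4πDt) = √(4π × 1.64 × 5.61) = 10.75 m, so C_max = 0.874/(0.23 × 110 × 10.75) = 0.00321 kg/m³.

0.00321 kg/m³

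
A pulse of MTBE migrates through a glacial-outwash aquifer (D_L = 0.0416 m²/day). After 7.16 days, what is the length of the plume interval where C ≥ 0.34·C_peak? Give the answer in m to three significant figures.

2.27 m

The plume is Gaussian with σ = √(2Dt) = √(2 × 0.0416 × 7.16) = 0.7718 m.
C/C_peak = exp(−Δx²/(2σ²)) = 0.34 ⇒ Δx = σ·√(−2 ln 0.34) = 0.7718 × 1.469 = 1.134 m.
Width = 2Δx = 2.27 m.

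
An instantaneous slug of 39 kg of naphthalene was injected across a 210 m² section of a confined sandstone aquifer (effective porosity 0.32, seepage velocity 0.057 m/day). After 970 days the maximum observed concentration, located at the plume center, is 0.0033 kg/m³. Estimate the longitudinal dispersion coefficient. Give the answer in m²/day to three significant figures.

2.54 m²/day

At the plume center C_max = M/(n_e·A·√(4πDt)), so D = M²/(4πt·(n_e·A·C_max)²).
n_e·A·C_max = 0.32 × 210 × 0.0033 = 0.2218 kg/m.
D = 39²/(4π × 970 × 0.2218²) = 2.54 m²/day.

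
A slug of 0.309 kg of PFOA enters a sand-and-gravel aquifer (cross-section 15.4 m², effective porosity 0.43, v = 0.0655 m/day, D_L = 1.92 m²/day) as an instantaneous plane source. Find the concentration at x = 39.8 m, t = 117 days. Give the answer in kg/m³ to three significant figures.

For an instantaneous plane source, C(x,t) = M/(n_e·A·√(4πDt)) · exp(−(x−vt)²/(4Dt)), with n_e·A the pore (flow) area.
Plume center vt = 0.0655 × 117 = 7.6635 m, so the well at 39.8 m is 32.1365 m downgradient of the peak.
√(4πDt) = 53.13 m, giving peak height M/(n_e·A·√(4πDt)) = 0.309/(0.43 × 15.4 × 53.13) = 0.0008783 kg/m³.
(x−vt)²/(4Dt) = (32.1365)²/(4 × 1.92 × 117) = 1.149; exp(−1.149) = 0.3170.
C = 0.0008783 × 0.3170 = 0.000278 kg/m³.

0.000278 kg/m³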